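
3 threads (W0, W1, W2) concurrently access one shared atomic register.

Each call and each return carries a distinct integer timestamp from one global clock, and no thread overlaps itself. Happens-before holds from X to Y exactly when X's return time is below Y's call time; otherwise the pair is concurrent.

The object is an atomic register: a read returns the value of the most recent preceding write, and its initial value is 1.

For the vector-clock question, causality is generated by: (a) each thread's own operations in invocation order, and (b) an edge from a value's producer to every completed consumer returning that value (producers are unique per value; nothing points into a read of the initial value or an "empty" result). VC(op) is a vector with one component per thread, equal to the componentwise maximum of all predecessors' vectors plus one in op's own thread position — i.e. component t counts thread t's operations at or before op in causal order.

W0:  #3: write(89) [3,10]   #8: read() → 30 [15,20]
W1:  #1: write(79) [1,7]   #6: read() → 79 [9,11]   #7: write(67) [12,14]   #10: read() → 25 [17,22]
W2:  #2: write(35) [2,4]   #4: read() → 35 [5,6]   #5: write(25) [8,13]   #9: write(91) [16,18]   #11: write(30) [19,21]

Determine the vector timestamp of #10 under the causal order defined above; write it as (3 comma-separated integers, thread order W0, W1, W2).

no predecessors for #2 (invoked 2): W2 increments from zero → (0, 0, 1)
no predecessors for #1 (invoked 1): W1 increments from zero → (0, 1, 0)
no predecessors for #3 (invoked 3): W0 increments from zero → (1, 0, 0)
merge at #4 (invoked 5): VC(#2)=(0, 0, 1), own-thread bump on W2 → (0, 0, 2)
merge at #6 (invoked 9): VC(#1)=(0, 1, 0), own-thread bump on W1 → (0, 2, 0)
merge at #5 (invoked 8): VC(#4)=(0, 0, 2), own-thread bump on W2 → (0, 0, 3)
merge at #7 (invoked 12): VC(#6)=(0, 2, 0), own-thread bump on W1 → (0, 3, 0)
merge at #9 (invoked 16): VC(#5)=(0, 0, 3), own-thread bump on W2 → (0, 0, 4)
merge at #11 (invoked 19): VC(#9)=(0, 0, 4), own-thread bump on W2 → (0, 0, 5)
merge at #10 (invoked 17): VC(#5)=(0, 0, 3), VC(#7)=(0, 3, 0), own-thread bump on W1 → (0, 4, 3)
merge at #8 (invoked 15): VC(#3)=(1, 0, 0), VC(#11)=(0, 0, 5), own-thread bump on W0 → (2, 0, 5)
target: VC(#10) = (0, 4, 3)

(0, 4, 3)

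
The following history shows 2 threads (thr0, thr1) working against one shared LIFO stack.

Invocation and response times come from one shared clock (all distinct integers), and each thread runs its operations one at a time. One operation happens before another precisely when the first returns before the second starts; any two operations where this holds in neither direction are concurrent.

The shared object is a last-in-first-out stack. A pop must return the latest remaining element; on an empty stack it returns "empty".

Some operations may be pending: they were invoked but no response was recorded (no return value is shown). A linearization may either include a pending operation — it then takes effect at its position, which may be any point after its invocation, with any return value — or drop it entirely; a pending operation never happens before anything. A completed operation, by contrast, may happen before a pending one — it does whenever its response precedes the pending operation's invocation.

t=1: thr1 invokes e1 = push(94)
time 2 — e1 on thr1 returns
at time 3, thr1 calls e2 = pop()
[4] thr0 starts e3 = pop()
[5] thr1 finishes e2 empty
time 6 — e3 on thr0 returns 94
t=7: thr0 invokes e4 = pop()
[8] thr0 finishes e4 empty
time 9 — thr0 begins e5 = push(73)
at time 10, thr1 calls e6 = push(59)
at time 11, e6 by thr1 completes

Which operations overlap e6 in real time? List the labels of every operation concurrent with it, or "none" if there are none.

e5

e6 runs from 10 to 11; window-overlapping ops are concurrent
e1 [1,2]: before
e2 [3,5]: before
e3 [4,6]: before
e4 [7,8]: before
e5 [9,…): concurrent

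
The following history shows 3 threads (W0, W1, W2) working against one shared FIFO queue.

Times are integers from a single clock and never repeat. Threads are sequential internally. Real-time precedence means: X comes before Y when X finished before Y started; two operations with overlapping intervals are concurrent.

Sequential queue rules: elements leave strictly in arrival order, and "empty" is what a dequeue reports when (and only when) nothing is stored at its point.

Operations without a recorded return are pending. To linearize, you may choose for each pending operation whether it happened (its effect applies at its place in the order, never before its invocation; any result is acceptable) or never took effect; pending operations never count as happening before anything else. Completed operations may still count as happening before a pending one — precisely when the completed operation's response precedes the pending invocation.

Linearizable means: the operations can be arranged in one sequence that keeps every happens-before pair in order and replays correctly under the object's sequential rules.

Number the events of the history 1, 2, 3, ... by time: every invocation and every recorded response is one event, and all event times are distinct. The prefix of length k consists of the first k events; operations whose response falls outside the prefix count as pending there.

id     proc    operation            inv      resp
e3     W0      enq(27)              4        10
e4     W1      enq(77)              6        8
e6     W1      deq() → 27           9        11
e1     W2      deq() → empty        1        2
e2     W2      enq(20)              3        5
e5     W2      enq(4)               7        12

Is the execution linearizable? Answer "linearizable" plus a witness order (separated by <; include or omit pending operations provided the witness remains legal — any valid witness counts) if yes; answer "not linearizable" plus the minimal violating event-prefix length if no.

linearizable — witness: e1 < e3 < e2 < e4 < e5 < e6

step 1: e1 deq() → empty — queue <>
step 2: e3 enq(27) — queue <27>
step 3: e2 enq(20) — queue <27,20>
step 4: e4 enq(77) — queue <27,20,77>
step 5: e5 enq(4) — queue <27,20,77,4>
step 6: e6 deq() → 27 — queue <20,77,4>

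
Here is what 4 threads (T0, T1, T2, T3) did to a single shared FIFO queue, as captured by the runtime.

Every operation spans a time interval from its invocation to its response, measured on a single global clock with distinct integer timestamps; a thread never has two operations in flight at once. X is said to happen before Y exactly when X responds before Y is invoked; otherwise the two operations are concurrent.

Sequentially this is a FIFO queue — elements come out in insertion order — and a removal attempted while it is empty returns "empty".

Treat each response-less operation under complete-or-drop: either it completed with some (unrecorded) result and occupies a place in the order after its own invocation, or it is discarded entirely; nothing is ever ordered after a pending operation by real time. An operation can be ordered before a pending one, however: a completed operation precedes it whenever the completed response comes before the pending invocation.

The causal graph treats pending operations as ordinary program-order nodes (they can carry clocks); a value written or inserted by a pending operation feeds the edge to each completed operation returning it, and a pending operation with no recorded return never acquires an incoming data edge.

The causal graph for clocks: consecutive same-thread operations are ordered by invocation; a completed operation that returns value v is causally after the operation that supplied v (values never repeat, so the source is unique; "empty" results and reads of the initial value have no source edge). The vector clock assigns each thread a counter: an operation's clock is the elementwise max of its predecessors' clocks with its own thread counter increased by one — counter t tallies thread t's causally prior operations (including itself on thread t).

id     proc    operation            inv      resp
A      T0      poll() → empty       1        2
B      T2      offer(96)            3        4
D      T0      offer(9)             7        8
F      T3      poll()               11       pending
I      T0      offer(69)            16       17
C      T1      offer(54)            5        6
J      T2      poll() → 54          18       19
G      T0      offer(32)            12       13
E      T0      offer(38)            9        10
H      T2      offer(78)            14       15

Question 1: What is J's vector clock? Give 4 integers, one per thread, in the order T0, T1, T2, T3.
(0, 1, 3, 0)

VC(F, invoked at 11): no causal predecessors; +1 on T3 → (0, 0, 0, 1)
VC(B, invoked at 3): no causal predecessors; +1 on T2 → (0, 0, 1, 0)
VC(C, invoked at 5): no causal predecessors; +1 on T1 → (0, 1, 0, 0)
VC(A, invoked at 1): no causal predecessors; +1 on T0 → (1, 0, 0, 0)
VC(H, invoked at 14): max of VC(B)=(0, 0, 1, 0), then +1 on thread T2 → (0, 0, 2, 0)
VC(D, invoked at 7): max of VC(A)=(1, 0, 0, 0), then +1 on thread T0 → (2, 0, 0, 0)
VC(E, invoked at 9): max of VC(D)=(2, 0, 0, 0), then +1 on thread T0 → (3, 0, 0, 0)
VC(J, invoked at 18): max of VC(C)=(0, 1, 0, 0), VC(H)=(0, 0, 2, 0), then +1 on thread T2 → (0, 1, 3, 0)
VC(G, invoked at 12): max of VC(E)=(3, 0, 0, 0), then +1 on thread T0 → (4, 0, 0, 0)
VC(I, invoked at 16): max of VC(G)=(4, 0, 0, 0), then +1 on thread T0 → (5, 0, 0, 0)
target: VC(J) = (0, 1, 3, 0)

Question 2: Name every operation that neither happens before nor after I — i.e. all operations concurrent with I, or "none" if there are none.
F

I runs from 16 to 17; window-overlapping ops are concurrent
A [1,2]: before
B [3,4]: before
C [5,6]: before
D [7,8]: before
E [9,10]: before
F [11,…): concurrent
G [12,13]: before
H [14,15]: before
J [18,19]: after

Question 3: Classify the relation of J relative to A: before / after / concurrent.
after

J spans [18,19], A spans [1,2]
resp(A)=2 < inv(J)=18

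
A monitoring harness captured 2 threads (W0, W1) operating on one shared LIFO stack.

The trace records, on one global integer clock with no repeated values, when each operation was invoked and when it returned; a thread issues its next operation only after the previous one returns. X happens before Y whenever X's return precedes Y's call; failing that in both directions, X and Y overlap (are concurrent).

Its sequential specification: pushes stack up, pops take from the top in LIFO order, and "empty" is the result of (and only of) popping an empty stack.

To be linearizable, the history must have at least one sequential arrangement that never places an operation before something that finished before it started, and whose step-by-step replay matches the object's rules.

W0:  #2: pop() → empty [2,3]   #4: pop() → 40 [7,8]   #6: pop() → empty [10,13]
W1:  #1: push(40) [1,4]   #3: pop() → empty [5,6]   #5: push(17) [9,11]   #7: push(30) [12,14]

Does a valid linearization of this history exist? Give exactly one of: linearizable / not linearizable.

prefix check: 1..5 passes, 1..6 fails once #3's time-6 response joins
the 3 completed operations admit 2 real-time orders; each fails the LIFO stack replay
one such order, #1, #2, #3, breaks at step 2 where #2 pop() → empty is illegal
one such order, #2, #1, #3, breaks at step 3 where #3 pop() → empty is illegal

not linearizable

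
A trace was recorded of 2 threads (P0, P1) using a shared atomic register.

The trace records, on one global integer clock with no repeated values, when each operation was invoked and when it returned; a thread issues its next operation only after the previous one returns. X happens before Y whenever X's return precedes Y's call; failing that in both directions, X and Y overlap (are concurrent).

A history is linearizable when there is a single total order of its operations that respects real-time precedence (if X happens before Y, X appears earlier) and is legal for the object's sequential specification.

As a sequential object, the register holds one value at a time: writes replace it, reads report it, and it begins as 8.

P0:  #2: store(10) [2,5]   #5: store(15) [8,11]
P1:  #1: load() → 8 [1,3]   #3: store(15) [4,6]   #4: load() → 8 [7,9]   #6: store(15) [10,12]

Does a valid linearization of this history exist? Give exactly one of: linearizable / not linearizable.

not linearizable

prefix check: 1..8 passes, 1..9 fails once #4's time-9 response joins
all 3 real-time-respecting orders fail — 4 completed atomic register operations, no legal replay
no completion choice of the 1 pending operation (#5) rescues it — every subset was tried
sample order #1, #2, #3, #4 (pending dropped) stalls at step 4 — #4 load() → 8 has no legal effect
sample order #1, #3, #2, #4 (pending dropped) stalls at step 4 — #4 load() → 8 has no legal effect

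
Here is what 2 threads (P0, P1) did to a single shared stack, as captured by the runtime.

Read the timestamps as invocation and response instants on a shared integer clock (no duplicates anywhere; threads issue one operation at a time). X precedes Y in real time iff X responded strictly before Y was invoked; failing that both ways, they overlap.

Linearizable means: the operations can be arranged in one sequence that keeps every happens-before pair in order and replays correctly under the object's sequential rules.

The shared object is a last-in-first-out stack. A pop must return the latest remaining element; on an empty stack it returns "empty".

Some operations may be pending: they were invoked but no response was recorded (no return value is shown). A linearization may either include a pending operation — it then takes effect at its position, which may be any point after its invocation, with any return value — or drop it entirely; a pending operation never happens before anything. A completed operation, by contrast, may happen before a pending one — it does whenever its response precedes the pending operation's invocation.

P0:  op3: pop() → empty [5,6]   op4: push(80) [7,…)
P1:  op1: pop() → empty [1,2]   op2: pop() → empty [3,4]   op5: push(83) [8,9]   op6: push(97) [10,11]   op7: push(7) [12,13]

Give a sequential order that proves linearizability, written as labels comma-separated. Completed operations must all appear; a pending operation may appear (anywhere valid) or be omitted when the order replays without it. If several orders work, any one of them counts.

1. op1 pop() → empty, leaving stack <>
2. op2 pop() → empty, leaving stack <>
3. op3 pop() → empty, leaving stack <>
4. op4 push(80) (pending, included), leaving stack <80>
5. op5 push(83), leaving stack <80,83>
6. op6 push(97), leaving stack <80,83,97>
7. op7 push(7), leaving stack <80,83,97,7>

op1, op2, op3, op4, op5, op6, op7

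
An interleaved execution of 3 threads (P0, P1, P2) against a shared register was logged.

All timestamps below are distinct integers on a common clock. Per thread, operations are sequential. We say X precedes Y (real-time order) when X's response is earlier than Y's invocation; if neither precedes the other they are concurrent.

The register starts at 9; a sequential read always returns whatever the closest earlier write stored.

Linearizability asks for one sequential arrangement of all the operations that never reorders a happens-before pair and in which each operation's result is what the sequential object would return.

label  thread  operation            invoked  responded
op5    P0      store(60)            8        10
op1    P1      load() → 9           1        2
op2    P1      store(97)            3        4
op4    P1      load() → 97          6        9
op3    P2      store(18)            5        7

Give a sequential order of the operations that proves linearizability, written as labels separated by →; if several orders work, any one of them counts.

after step 1 (op1 load() → 9): value 9
after step 2 (op2 store(97)): value 97
after step 3 (op4 load() → 97): value 97
after step 4 (op3 store(18)): value 18
after step 5 (op5 store(60)): value 60

op1 → op2 → op4 → op3 → op5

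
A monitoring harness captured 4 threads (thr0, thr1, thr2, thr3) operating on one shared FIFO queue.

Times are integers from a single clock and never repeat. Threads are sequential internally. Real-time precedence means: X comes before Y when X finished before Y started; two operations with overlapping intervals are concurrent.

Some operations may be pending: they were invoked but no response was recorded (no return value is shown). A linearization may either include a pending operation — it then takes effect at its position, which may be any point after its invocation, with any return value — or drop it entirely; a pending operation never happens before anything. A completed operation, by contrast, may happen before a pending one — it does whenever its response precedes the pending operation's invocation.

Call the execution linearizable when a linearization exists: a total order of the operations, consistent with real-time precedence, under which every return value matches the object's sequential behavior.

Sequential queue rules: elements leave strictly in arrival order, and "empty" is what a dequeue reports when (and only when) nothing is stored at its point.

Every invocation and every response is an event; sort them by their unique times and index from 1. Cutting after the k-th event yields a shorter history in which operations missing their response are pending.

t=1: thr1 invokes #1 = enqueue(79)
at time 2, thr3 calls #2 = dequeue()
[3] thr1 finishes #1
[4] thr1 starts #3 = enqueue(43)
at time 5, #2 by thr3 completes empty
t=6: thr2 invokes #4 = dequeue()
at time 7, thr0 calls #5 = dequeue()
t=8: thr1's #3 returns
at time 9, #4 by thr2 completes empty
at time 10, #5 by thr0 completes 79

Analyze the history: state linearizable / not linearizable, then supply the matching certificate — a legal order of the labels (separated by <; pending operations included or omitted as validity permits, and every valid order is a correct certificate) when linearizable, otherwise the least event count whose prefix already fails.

after step 1 (#2 dequeue() → empty): queue <>
after step 2 (#1 enqueue(79)): queue <79>
after step 3 (#5 dequeue() → 79): queue <>
after step 4 (#4 dequeue() → empty): queue <>
after step 5 (#3 enqueue(43)): queue <43>

linearizable — witness: #2 < #1 < #5 < #4 < #3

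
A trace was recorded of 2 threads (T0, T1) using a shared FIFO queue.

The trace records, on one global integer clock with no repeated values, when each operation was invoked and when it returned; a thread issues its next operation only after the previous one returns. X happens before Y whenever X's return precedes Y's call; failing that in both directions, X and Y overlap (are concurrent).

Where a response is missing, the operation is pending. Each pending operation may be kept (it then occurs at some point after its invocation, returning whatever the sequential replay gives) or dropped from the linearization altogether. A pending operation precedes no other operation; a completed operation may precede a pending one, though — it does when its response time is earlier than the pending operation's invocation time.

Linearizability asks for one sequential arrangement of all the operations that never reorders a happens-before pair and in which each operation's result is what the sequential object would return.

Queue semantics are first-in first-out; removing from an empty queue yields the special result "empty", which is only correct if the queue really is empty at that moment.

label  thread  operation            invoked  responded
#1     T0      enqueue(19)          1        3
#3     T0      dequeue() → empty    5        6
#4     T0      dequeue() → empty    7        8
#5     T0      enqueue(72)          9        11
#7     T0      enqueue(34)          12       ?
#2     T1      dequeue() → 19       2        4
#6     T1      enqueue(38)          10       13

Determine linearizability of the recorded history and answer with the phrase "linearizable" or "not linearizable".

linearizable

one valid linearization: #1, #2, #3, #4, #5, #6
after step 1 (#1 enqueue(19)): queue <19>
after step 2 (#2 dequeue() → 19): queue <>
after step 3 (#3 dequeue() → empty): queue <>
after step 4 (#4 dequeue() → empty): queue <>
after step 5 (#5 enqueue(72)): queue <72>
after step 6 (#6 enqueue(38)): queue <72,38>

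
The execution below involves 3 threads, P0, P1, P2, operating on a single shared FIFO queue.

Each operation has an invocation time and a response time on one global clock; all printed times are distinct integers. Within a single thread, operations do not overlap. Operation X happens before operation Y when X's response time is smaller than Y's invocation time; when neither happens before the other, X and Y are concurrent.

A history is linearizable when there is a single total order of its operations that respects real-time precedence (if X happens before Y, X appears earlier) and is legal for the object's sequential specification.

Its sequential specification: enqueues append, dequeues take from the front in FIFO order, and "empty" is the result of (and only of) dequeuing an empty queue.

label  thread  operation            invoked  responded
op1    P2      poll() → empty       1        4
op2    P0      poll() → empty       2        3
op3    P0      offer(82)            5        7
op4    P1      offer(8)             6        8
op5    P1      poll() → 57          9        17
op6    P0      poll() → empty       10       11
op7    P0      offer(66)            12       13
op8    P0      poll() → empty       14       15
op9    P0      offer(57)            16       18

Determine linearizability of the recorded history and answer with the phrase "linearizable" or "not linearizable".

not linearizable

cut after 10 events: linearizable; cut after 11 events (op6 responds, time 11): not linearizable
5 completed operations, 4 real-time-consistent orders — every FIFO queue replay fails
no escape via the 1 pending operation (op5): every completion choice fails
sample order op1, op2, op3, op4, op6 (pending dropped) stalls at step 5 — op6 poll() → empty has no legal effect
sample order op1, op2, op4, op3, op6 (pending dropped) stalls at step 5 — op6 poll() → empty has no legal effect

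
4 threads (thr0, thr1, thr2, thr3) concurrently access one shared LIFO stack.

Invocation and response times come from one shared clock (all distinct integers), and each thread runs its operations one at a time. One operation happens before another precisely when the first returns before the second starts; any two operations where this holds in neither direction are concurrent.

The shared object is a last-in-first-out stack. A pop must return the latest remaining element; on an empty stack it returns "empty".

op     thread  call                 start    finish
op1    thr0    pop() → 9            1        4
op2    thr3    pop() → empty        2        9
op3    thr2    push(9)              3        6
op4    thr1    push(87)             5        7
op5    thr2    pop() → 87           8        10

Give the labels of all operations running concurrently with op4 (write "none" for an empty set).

op4 spans [5,7]: anything still running between times 5 and 7 counts as concurrent
op1 [1,4]: before
op2 [2,9]: concurrent
op3 [3,6]: concurrent
op5 [8,10]: after

op2, op3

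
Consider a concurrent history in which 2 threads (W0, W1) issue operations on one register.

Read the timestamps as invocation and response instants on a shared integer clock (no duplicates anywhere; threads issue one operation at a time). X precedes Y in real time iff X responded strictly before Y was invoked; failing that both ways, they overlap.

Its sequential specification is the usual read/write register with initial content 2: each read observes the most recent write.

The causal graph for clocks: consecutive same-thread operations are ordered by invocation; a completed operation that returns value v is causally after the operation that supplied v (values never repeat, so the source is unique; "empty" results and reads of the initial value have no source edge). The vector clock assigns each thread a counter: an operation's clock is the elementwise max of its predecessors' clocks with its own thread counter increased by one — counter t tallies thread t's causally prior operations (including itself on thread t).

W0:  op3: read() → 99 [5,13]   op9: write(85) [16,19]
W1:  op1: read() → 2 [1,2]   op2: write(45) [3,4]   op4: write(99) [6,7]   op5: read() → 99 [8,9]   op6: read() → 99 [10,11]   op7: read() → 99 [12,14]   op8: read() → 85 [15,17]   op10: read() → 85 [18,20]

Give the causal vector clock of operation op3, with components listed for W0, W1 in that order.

VC(op1, invoked at 1): no causal predecessors; +1 on W1 → (0, 1)
invoked at 3, op2 merges VC(op1)=(0, 1) and bumps W1's slot → (0, 2)
invoked at 6, op4 merges VC(op2)=(0, 2) and bumps W1's slot → (0, 3)
invoked at 8, op5 merges VC(op4)=(0, 3) and bumps W1's slot → (0, 4)
invoked at 5, op3 merges VC(op4)=(0, 3) and bumps W0's slot → (1, 3)
invoked at 10, op6 merges VC(op4)=(0, 3), VC(op5)=(0, 4) and bumps W1's slot → (0, 5)
invoked at 16, op9 merges VC(op3)=(1, 3) and bumps W0's slot → (2, 3)
invoked at 12, op7 merges VC(op4)=(0, 3), VC(op6)=(0, 5) and bumps W1's slot → (0, 6)
invoked at 15, op8 merges VC(op7)=(0, 6), VC(op9)=(2, 3) and bumps W1's slot → (2, 7)
invoked at 18, op10 merges VC(op8)=(2, 7), VC(op9)=(2, 3) and bumps W1's slot → (2, 8)
target: VC(op3) = (1, 3)

(1, 3)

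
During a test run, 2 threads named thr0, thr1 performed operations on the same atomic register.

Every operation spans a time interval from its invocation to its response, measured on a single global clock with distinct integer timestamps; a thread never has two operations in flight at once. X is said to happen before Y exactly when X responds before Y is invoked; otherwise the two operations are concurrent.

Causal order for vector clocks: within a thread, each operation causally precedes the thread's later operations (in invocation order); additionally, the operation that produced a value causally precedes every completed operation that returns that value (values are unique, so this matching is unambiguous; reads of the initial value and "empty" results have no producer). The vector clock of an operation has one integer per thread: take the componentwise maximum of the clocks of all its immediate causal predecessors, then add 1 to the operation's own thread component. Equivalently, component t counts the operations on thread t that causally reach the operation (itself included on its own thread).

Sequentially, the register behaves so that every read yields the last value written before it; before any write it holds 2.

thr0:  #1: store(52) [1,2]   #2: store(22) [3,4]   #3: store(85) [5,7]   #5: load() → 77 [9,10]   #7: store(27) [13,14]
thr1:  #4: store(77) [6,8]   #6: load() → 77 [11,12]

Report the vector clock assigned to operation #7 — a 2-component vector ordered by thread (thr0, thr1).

#4 (invocation 6): nothing precedes it; thr1's component alone gives (0, 1)
#1 (invocation 1): nothing precedes it; thr0's component alone gives (1, 0)
merge at #6 (invoked 11): VC(#4)=(0, 1), own-thread bump on thr1 → (0, 2)
merge at #2 (invoked 3): VC(#1)=(1, 0), own-thread bump on thr0 → (2, 0)
merge at #3 (invoked 5): VC(#2)=(2, 0), own-thread bump on thr0 → (3, 0)
merge at #5 (invoked 9): VC(#3)=(3, 0), VC(#4)=(0, 1), own-thread bump on thr0 → (4, 1)
merge at #7 (invoked 13): VC(#5)=(4, 1), own-thread bump on thr0 → (5, 1)
target: VC(#7) = (5, 1)

(5, 1)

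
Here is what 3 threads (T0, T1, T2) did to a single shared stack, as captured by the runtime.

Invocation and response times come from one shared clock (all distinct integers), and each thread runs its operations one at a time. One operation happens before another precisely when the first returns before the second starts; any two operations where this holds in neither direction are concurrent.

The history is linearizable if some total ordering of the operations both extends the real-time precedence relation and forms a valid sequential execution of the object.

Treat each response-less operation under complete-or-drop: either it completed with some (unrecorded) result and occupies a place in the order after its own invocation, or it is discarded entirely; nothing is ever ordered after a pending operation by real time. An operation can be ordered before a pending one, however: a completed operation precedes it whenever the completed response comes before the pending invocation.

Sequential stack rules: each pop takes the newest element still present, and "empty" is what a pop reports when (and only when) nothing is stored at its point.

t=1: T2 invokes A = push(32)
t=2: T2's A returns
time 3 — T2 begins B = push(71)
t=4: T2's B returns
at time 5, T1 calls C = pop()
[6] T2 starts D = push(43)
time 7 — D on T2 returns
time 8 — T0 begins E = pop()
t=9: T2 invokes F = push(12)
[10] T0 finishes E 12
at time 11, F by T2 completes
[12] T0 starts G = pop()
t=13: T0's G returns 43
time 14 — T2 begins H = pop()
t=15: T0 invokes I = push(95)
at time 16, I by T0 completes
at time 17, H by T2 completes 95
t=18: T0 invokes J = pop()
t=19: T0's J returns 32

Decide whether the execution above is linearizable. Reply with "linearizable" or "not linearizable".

one valid linearization: A, B, C, D, F, E, G, I, H, J
step 1: A push(32) — stack <32>
step 2: B push(71) — stack <32,71>
step 3: C pop() (pending, included) — stack <32>
step 4: D push(43) — stack <32,43>
step 5: F push(12) — stack <32,43,12>
step 6: E pop() → 12 — stack <32,43>
step 7: G pop() → 43 — stack <32>
step 8: I push(95) — stack <32,95>
step 9: H pop() → 95 — stack <32>
step 10: J pop() → 32 — stack <>

linearizable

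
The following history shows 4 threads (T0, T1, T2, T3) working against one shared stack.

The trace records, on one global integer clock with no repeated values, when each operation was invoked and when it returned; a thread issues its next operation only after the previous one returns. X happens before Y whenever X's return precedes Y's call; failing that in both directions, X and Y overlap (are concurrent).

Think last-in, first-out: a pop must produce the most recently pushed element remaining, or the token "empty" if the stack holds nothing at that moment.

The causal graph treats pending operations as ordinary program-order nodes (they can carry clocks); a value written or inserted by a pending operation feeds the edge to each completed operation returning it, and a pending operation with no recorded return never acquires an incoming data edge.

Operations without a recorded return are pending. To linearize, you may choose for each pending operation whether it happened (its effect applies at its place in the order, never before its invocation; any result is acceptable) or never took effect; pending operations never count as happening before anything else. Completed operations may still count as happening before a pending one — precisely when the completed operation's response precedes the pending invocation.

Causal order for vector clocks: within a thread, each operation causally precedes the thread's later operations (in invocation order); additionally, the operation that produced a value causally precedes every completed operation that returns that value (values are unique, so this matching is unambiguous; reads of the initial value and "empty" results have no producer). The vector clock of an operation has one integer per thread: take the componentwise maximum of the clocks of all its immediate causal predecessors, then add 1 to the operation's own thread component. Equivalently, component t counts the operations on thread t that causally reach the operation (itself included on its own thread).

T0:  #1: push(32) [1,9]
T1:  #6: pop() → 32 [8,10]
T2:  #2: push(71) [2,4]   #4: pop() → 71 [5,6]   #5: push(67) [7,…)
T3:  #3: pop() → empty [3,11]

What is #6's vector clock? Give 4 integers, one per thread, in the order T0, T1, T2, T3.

(1, 1, 0, 0)

root op #3, invoked 3: fresh clock plus T3's own tick → (0, 0, 0, 1)
root op #2, invoked 2: fresh clock plus T2's own tick → (0, 0, 1, 0)
root op #1, invoked 1: fresh clock plus T0's own tick → (1, 0, 0, 0)
merge at #4 (invoked 5): VC(#2)=(0, 0, 1, 0), own-thread bump on T2 → (0, 0, 2, 0)
merge at #6 (invoked 8): VC(#1)=(1, 0, 0, 0), own-thread bump on T1 → (1, 1, 0, 0)
merge at #5 (invoked 7): VC(#4)=(0, 0, 2, 0), own-thread bump on T2 → (0, 0, 3, 0)
target: VC(#6) = (1, 1, 0, 0)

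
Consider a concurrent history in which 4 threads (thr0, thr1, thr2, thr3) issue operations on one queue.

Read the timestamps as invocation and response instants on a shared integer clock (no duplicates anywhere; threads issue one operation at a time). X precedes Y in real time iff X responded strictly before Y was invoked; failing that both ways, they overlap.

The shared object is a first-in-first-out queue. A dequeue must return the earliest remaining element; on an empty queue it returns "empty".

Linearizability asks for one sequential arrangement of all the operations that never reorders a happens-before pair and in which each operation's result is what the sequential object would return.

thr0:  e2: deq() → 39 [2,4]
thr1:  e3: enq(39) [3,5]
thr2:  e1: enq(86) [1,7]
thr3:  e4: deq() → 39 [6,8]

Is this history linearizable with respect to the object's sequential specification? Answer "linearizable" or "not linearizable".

not linearizable

through event 7 a valid linearization exists; event 8 (e4 responding at time 8) ends that
real-time-consistent orders of the 4 completed operations: 8 — all fail the queue replay
take e1, e2, e3, e4: step 2 already fails, because e2 deq() → 39 cannot occur there
take e1, e3, e2, e4: step 3 already fails, because e2 deq() → 39 cannot occur there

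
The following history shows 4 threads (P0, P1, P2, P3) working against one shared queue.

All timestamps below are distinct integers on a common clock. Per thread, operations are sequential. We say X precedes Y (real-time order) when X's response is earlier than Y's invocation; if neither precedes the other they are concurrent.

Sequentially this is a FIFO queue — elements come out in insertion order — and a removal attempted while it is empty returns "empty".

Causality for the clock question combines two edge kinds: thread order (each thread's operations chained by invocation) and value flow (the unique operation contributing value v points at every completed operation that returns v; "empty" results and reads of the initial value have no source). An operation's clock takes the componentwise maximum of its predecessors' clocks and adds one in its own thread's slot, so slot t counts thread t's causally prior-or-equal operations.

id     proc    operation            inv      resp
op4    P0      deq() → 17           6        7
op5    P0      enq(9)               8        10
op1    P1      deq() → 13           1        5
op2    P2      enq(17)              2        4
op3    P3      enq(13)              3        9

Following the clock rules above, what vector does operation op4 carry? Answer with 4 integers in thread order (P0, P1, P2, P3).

op3, invoked 3, has no incoming edges; only P3's bump applies → (0, 0, 0, 1)
op2, invoked 2, has no incoming edges; only P2's bump applies → (0, 0, 1, 0)
merge at op1 (invoked 1): VC(op3)=(0, 0, 0, 1), own-thread bump on P1 → (0, 1, 0, 1)
merge at op4 (invoked 6): VC(op2)=(0, 0, 1, 0), own-thread bump on P0 → (1, 0, 1, 0)
merge at op5 (invoked 8): VC(op4)=(1, 0, 1, 0), own-thread bump on P0 → (2, 0, 1, 0)
target: VC(op4) = (1, 0, 1, 0)

(1, 0, 1, 0)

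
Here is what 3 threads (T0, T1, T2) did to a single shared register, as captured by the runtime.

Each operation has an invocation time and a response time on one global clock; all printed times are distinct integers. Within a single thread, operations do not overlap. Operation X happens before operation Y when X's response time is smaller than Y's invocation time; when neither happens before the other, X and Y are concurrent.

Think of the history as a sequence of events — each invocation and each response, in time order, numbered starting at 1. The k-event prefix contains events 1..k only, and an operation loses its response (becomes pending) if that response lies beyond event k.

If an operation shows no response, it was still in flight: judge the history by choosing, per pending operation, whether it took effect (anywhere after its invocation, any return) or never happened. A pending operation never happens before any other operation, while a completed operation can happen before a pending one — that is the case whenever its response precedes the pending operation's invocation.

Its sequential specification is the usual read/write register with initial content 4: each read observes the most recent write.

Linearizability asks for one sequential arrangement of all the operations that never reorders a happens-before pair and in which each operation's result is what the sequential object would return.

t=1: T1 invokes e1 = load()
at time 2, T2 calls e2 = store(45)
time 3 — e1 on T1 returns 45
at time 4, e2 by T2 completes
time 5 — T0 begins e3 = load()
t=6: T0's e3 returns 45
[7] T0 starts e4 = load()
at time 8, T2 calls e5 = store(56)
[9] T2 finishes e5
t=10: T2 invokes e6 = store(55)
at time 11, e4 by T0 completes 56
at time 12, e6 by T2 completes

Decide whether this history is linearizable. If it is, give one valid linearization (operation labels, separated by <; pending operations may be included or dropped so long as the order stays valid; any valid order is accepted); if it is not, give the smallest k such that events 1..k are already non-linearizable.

linearizable — witness: e2 < e1 < e3 < e5 < e4 < e6

1. e2 store(45), leaving value 45
2. e1 load() → 45, leaving value 45
3. e3 load() → 45, leaving value 45
4. e5 store(56), leaving value 56
5. e4 load() → 56, leaving value 56
6. e6 store(55), leaving value 55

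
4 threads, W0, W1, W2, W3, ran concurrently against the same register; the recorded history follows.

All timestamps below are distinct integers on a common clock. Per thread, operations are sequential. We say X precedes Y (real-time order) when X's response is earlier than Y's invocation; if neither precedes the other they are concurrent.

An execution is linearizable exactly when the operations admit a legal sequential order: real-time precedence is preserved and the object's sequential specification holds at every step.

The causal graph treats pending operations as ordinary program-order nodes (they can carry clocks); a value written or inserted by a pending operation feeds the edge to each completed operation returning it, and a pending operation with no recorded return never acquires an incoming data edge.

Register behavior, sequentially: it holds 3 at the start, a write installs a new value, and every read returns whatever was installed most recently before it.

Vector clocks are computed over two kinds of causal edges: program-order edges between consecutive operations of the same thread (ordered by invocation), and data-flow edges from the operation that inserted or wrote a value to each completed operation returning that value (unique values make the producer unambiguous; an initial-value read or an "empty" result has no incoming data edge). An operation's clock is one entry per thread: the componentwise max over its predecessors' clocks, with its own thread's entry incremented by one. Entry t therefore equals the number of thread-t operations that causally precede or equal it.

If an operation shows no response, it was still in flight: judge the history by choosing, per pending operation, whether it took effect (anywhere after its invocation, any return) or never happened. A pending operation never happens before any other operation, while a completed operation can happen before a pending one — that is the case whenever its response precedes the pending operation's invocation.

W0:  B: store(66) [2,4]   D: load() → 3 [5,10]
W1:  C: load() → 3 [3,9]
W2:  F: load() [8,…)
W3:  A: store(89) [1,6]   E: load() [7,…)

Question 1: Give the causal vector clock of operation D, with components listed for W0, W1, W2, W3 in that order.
A (invocation 1): nothing precedes it; W3's component alone gives (0, 0, 0, 1)
F (invocation 8): nothing precedes it; W2's component alone gives (0, 0, 1, 0)
C (invocation 3): nothing precedes it; W1's component alone gives (0, 1, 0, 0)
B (invocation 2): nothing precedes it; W0's component alone gives (1, 0, 0, 0)
E (invocation 7): componentwise max over VC(A)=(0, 0, 0, 1), +1 at W3, giving (0, 0, 0, 2)
D (invocation 5): componentwise max over VC(B)=(1, 0, 0, 0), +1 at W0, giving (2, 0, 0, 0)
target: VC(D) = (2, 0, 0, 0)

(2, 0, 0, 0)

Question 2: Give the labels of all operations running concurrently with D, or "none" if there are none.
D spans [5,10]: anything still running between times 5 and 10 counts as concurrent
A [1,6]: concurrent
B [2,4]: before
C [3,9]: concurrent
E [7,…): concurrent
F [8,…): concurrent

A, C, E, F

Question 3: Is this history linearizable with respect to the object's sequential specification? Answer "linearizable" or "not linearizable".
the violation lands at event 10, D's response at time 10: events 1..9 linearize, events 1..10 do not
the 4 completed operations admit 12 real-time orders; each fails the register replay
every completion of the 2 pending operations (E, F) was checked; none linearizes
for example A, B, C, D (pending dropped) fails at step 3: C load() → 3 is not legal there
for example A, B, D, C (pending dropped) fails at step 3: D load() → 3 is not legal there

not linearizable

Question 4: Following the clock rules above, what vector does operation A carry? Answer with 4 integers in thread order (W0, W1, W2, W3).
VC(A, invoked at 1): no causal predecessors; +1 on W3 → (0, 0, 0, 1)
VC(F, invoked at 8): no causal predecessors; +1 on W2 → (0, 0, 1, 0)
VC(C, invoked at 3): no causal predecessors; +1 on W1 → (0, 1, 0, 0)
VC(B, invoked at 2): no causal predecessors; +1 on W0 → (1, 0, 0, 0)
invoked at 7, E merges VC(A)=(0, 0, 0, 1) and bumps W3's slot → (0, 0, 0, 2)
invoked at 5, D merges VC(B)=(1, 0, 0, 0) and bumps W0's slot → (2, 0, 0, 0)
target: VC(A) = (0, 0, 0, 1)

(0, 0, 0, 1)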